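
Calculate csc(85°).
csc(85°) = 1.004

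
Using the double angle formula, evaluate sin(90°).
sin(90°) = 2 sin 45° cos 45° = 1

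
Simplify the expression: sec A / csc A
sec A / csc A = tan A (using Reciprocal identities)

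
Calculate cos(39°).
cos(39°) = 0.7771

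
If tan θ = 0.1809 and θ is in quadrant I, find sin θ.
sin θ = 0.178 (using tan²θ + 1 = sec²θ)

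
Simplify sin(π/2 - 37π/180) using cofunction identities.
sin(π/2 - 37π/180) = cos(37π/180)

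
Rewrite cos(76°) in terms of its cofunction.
cos(76°) = sin(90° - 76°) = sin(14°)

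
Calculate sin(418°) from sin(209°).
sin(418°) = 2 sin 209° cos 209° = 0.848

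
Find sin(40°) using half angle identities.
sin(40°) = √((1 - cos 80°)/2) = 0.6428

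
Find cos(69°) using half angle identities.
cos(69°) = √((1 + cos 138°)/2) = 0.3584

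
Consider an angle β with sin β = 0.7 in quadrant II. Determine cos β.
cos β = ±√(1 - sin²β) = -0.7141 (negative in QII)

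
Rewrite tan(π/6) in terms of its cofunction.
tan(π/6) = cot(π/2 - π/6) = cot(π/3)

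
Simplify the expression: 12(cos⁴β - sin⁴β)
12(cos⁴β - sin⁴β) = 12(cos(2β)) (using Factoring + double angle)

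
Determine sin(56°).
sin(56°) = 0.829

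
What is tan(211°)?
tan(211°) = 0.6009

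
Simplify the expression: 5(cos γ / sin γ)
5(cos γ / sin γ) = 5(cot γ) (using Quotient identity)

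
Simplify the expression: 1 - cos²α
1 - cos²α = sin²α (using Pythagorean identity)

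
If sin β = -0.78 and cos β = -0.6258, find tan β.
tan β = sin β / cos β = 1.246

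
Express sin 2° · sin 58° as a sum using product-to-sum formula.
sin 2° sin 58° = (1/2)[cos(2°-58°) - cos(2°+58°)]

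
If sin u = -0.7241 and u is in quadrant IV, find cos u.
cos u = 0.6897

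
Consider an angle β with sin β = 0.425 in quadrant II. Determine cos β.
cos β = ±√(1 - sin²β) = -0.9052 (negative in QII)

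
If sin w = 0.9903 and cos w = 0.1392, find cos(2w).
cos(2w) = cos²w - sin²w = -0.9613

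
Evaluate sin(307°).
sin(307°) = -0.7986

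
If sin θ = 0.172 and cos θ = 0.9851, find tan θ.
tan θ = sin θ / cos θ = 0.1746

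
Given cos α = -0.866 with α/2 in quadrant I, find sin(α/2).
sin(α/2) = ±√((1 - cos α)/2); positive since α/2 ∈ QI, so sin(α/2) = 0.9659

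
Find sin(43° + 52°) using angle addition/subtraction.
sin(43° + 52°) = sin 43° cos 52° + cos 43° sin 52° = 0.9962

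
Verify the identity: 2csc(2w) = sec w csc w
LHS = 2/sin(2w) = 2/(2 sin w cos w) = 1/(sin w cos w) = (1/cos w)(1/sin w) = sec w csc w = RHS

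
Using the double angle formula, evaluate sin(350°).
sin(350°) = 2 sin 175° cos 175° = -0.1736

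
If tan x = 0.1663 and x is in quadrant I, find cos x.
cos x = 0.9865 (using tan²x + 1 = sec²x)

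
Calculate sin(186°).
sin(186°) = -0.1045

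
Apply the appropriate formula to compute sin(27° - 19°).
sin(27° - 19°) = sin 27° cos 19° - cos 27° sin 19° = 0.1392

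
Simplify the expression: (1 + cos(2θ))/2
(1 + cos(2θ))/2 = cos²θ (using Power reduction)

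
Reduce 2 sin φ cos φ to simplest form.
2 sin φ cos φ = sin(2φ) (using Double angle)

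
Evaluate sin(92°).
sin(92°) = 0.9994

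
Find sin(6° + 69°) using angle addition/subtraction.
sin(6° + 69°) = sin 6° cos 69° + cos 6° sin 69° = (√6+√2)/4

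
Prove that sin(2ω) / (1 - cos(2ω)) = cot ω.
LHS = 2 sin ω cos ω / (2sin²ω) = cos ω/sin ω = cot ω = RHS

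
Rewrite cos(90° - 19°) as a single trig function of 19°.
cos(90° - 19°) = sin(19°)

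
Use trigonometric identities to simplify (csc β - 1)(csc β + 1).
(csc β - 1)(csc β + 1) = cot²β (using Diff. of squares)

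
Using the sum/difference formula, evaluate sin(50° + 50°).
sin(50° + 50°) = sin 50° cos 50° + cos 50° sin 50° = 0.9848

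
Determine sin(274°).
sin(274°) = -0.9976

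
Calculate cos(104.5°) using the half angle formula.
cos(104.5°) = -√((1 + cos 209°)/2) = -0.2504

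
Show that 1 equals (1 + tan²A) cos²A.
RHS = sec²A · cos²A = (1/cos²A) · cos²A = 1 = LHS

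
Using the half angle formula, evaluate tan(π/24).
tan(π/24) = sin π/12 / (1 + cos π/12) = 0.1317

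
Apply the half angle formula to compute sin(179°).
sin(179°) = √((1 - cos 358°)/2) = 0.01745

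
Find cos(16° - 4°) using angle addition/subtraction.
cos(16° - 4°) = cos 16° cos 4° + sin 16° sin 4° = 0.9781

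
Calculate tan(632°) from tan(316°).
tan(632°) = 2 tan 316° / (1 - tan²316°) = -28.64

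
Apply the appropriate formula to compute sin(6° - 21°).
sin(6° - 21°) = sin 6° cos 21° - cos 6° sin 21° = -(√6-√2)/4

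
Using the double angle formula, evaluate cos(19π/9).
cos(19π/9) = 2cos²19π/18 - 1 = 0.9397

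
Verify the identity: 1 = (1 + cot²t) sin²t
RHS = csc²t · sin²t = (1/sin²t) · sin²t = 1 = LHS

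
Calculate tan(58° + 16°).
tan(58° + 16°) = (tan 58° + tan 16°)/(1 - tan 58° tan 16°) = 3.487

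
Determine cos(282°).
cos(282°) = 0.2079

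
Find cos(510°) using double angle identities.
cos(510°) = cos²255° - sin²255° = -√3/2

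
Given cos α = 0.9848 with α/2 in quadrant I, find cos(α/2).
cos(α/2) = ±√((1 + cos α)/2); positive since α/2 ∈ QI, so cos(α/2) = 0.9962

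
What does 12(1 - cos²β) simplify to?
12(1 - cos²β) = 12(sin²β) (using Pythagorean identity)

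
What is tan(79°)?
tan(79°) = 5.145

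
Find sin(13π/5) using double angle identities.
sin(13π/5) = 2 sin 13π/10 cos 13π/10 = 0.9511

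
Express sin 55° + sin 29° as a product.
sin 55° + sin 29° = 2 sin(42°) cos(13°)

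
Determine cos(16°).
cos(16°) = 0.9613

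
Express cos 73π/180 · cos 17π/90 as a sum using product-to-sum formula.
cos 73π/180 cos 17π/90 = (1/2)[cos(73π/180-17π/90) + cos(73π/180+17π/90)]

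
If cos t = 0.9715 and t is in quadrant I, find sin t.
sin t = 0.237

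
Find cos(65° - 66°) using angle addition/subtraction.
cos(65° - 66°) = cos 65° cos 66° + sin 65° sin 66° = 0.9998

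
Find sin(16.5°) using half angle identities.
sin(16.5°) = √((1 - cos 33°)/2) = 0.284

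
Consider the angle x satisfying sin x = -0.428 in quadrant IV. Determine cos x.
cos x = √(1 - sin²x) = 0.9038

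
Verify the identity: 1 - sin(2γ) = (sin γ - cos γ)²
RHS = sin²γ - 2 sin γ cos γ + cos²γ = (sin²γ + cos²γ) - 2 sin γ cos γ = 1 - sin(2γ) = LHS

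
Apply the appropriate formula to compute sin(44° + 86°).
sin(44° + 86°) = sin 44° cos 86° + cos 44° sin 86° = 0.766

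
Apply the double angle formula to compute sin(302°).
sin(302°) = 2 sin 151° cos 151° = -0.848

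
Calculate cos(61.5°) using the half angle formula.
cos(61.5°) = √((1 + cos 123°)/2) = 0.4772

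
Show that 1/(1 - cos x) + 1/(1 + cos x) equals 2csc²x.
LHS = [(1 + cos x) + (1 - cos x)] / [(1 - cos x)(1 + cos x)] = 2/(1 - cos²x) = 2/sin²x = 2csc²x = RHS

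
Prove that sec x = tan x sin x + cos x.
RHS = sin²x/cos x + cos x = (sin²x + cos²x)/cos x = 1/cos x = sec x = LHS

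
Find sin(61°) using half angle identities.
sin(61°) = √((1 - cos 122°)/2) = 0.8746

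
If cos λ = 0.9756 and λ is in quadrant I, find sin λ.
sin λ = 0.2196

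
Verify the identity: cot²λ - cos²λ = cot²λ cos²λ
LHS = cos²λ/sin²λ - cos²λ = cos²λ(1/sin²λ - 1) = cos²λ · (1 - sin²λ)/sin²λ = cos²λ · cos²λ/sin²λ = cos²λ · cot²λ = RHS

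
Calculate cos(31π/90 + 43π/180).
cos(31π/90 + 43π/180) = cos 31π/90 cos 43π/180 - sin 31π/90 sin 43π/180 = -(√6-√2)/4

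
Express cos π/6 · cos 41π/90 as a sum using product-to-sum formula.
cos π/6 cos 41π/90 = (1/2)[cos(π/6-41π/90) + cos(π/6+41π/90)]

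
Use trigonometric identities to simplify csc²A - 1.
csc²A - 1 = cot²A (using Pythagorean identity)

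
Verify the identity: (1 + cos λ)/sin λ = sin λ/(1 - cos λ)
RHS = sin λ(1 + cos λ) / ((1 - cos λ)(1 + cos λ)) = sin λ(1 + cos λ) / (1 - cos²λ) = sin λ(1 + cos λ) / sin²λ = (1 + cos λ)/sin λ = LHS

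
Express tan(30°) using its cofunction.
tan(30°) = cot(90° - 30°) = cot(60°)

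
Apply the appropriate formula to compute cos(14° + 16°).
cos(14° + 16°) = cos 14° cos 16° - sin 14° sin 16° = √3/2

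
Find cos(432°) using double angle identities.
cos(432°) = cos²216° - sin²216° = 0.309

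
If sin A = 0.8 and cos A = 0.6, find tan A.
tan A = sin A / cos A = 1.333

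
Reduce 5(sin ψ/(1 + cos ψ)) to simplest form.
5(sin ψ/(1 + cos ψ)) = 5(tan(ψ/2)) (using Half angle)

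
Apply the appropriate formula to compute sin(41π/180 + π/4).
sin(41π/180 + π/4) = sin 41π/180 cos π/4 + cos 41π/180 sin π/4 = 0.9976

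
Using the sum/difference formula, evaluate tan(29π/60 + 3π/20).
tan(29π/60 + 3π/20) = (tan 29π/60 + tan 3π/20)/(1 - tan 29π/60 tan 3π/20) = -2.246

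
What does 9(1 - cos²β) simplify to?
9(1 - cos²β) = 9(sin²β) (using Pythagorean identity)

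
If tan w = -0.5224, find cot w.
cot w = 1/tan w = -1.914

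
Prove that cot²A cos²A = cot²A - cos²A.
RHS = cos²A/sin²A - cos²A = cos²A(1/sin²A - 1) = cos²A · (1 - sin²A)/sin²A = cos²A · cos²A/sin²A = cos²A · cot²A = LHS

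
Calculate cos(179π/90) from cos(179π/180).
cos(179π/90) = cos²179π/180 - sin²179π/180 = 0.9994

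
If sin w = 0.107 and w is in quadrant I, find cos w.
cos w = 0.9943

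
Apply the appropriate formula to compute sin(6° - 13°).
sin(6° - 13°) = sin 6° cos 13° - cos 6° sin 13° = -0.1219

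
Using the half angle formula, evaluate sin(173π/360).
sin(173π/360) = √((1 - cos 173π/180)/2) = 0.9981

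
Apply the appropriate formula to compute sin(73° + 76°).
sin(73° + 76°) = sin 73° cos 76° + cos 73° sin 76° = 0.515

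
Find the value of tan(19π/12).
tan(19π/12) = -(2+√3)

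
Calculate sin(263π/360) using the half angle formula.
sin(263π/360) = √((1 - cos 263π/180)/2) = 0.749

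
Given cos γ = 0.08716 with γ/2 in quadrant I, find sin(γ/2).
sin(γ/2) = ±√((1 - cos γ)/2); positive since γ/2 ∈ QI, so sin(γ/2) = 0.6756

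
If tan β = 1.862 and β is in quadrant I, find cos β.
cos β = 0.4731 (using tan²β + 1 = sec²β)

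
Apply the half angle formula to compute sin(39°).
sin(39°) = √((1 - cos 78°)/2) = 0.6293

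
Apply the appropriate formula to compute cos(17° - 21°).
cos(17° - 21°) = cos 17° cos 21° + sin 17° sin 21° = 0.9976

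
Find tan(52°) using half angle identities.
tan(52°) = sin 104° / (1 + cos 104°) = 1.28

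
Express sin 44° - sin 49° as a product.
sin 44° - sin 49° = 2 cos(46.5°) sin(-2.5°)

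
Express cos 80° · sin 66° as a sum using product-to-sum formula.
cos 80° sin 66° = (1/2)[sin(80°+66°) - sin(80°-66°)]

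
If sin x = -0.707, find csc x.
csc x = 1/sin x = -1.414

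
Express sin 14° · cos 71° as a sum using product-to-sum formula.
sin 14° cos 71° = (1/2)[sin(14°+71°) + sin(14°-71°)]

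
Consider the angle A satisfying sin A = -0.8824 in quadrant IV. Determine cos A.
cos A = √(1 - sin²A) = 0.4705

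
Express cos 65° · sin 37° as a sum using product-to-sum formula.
cos 65° sin 37° = (1/2)[sin(65°+37°) - sin(65°-37°)]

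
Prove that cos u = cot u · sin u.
RHS = (cos u/sin u) · sin u = cos u = LHS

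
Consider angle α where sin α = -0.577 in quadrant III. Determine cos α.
cos α = ±√(1 - sin²α) = -0.8167 (negative in QIII)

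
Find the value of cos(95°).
cos(95°) = -0.08716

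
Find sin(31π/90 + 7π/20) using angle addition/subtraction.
sin(31π/90 + 7π/20) = sin 31π/90 cos 7π/20 + cos 31π/90 sin 7π/20 = 0.8192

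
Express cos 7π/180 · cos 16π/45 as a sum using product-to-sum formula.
cos 7π/180 cos 16π/45 = (1/2)[cos(7π/180-16π/45) + cos(7π/180+16π/45)]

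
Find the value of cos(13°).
cos(13°) = 0.9744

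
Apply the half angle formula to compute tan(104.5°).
tan(104.5°) = sin 209° / (1 + cos 209°) = -3.867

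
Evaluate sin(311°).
sin(311°) = -0.7547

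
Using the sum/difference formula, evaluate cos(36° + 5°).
cos(36° + 5°) = cos 36° cos 5° - sin 36° sin 5° = 0.7547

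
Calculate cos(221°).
cos(221°) = -0.7547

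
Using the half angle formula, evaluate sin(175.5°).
sin(175.5°) = √((1 - cos 351°)/2) = 0.07846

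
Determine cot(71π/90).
cot(71π/90) = -1.28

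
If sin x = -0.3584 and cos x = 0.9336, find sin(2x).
sin(2x) = 2 sin x cos x = -0.6692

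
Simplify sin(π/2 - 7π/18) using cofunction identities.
sin(π/2 - 7π/18) = cos(7π/18)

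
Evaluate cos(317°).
cos(317°) = 0.7314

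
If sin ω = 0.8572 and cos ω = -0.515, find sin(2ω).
sin(2ω) = 2 sin ω cos ω = -0.8829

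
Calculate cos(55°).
cos(55°) = 0.5736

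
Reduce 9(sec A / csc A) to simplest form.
9(sec A / csc A) = 9(tan A) (using Reciprocal identities)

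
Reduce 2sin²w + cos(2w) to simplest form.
2sin²w + cos(2w) = 1 (using Double angle)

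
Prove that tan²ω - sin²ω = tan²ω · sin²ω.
LHS = sin²ω/cos²ω - sin²ω = sin²ω(1/cos²ω - 1) = sin²ω · (1 - cos²ω)/cos²ω = sin²ω · sin²ω/cos²ω = sin²ω · tan²ω = RHS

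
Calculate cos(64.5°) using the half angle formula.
cos(64.5°) = √((1 + cos 129°)/2) = 0.4305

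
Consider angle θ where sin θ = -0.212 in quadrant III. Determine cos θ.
cos θ = ±√(1 - sin²θ) = -0.9773 (negative in QIII)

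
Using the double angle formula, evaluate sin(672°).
sin(672°) = 2 sin 336° cos 336° = -0.7431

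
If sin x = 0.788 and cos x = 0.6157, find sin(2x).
sin(2x) = 2 sin x cos x = 0.9703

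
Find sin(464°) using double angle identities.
sin(464°) = 2 sin 232° cos 232° = 0.9703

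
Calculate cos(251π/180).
cos(251π/180) = -0.3256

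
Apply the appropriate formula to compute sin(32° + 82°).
sin(32° + 82°) = sin 32° cos 82° + cos 32° sin 82° = 0.9135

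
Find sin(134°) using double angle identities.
sin(134°) = 2 sin 67° cos 67° = 0.7193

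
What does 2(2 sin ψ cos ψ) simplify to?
2(2 sin ψ cos ψ) = 2(sin(2ψ)) (using Double angle)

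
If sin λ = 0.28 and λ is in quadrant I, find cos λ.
cos λ = 0.96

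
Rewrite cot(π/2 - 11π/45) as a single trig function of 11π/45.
cot(π/2 - 11π/45) = tan(11π/45)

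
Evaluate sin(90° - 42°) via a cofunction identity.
sin(90° - 42°) = cos(42°) = 0.7431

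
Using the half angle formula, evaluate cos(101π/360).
cos(101π/360) = √((1 + cos 101π/180)/2) = 0.6361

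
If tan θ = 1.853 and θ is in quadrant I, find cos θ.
cos θ = 0.4749 (using tan²θ + 1 = sec²θ)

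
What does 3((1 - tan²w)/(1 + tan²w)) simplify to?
3((1 - tan²w)/(1 + tan²w)) = 3(cos(2w)) (using Double angle)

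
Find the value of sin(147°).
sin(147°) = 0.5446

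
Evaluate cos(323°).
cos(323°) = 0.7986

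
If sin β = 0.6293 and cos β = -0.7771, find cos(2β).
cos(2β) = cos²β - sin²β = 0.2079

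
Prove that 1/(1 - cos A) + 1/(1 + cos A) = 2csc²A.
LHS = [(1 + cos A) + (1 - cos A)] / [(1 - cos A)(1 + cos A)] = 2/(1 - cos²A) = 2/sin²A = 2csc²A = RHS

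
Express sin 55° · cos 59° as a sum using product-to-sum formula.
sin 55° cos 59° = (1/2)[sin(55°+59°) + sin(55°-59°)]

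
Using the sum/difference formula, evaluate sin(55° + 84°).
sin(55° + 84°) = sin 55° cos 84° + cos 55° sin 84° = 0.6561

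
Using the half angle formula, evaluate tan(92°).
tan(92°) = sin 184° / (1 + cos 184°) = -28.64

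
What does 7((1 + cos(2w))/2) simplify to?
7((1 + cos(2w))/2) = 7(cos²w) (using Power reduction)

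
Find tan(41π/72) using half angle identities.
tan(41π/72) = sin 41π/36 / (1 + cos 41π/36) = -4.511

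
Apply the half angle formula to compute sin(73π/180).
sin(73π/180) = √((1 - cos 73π/90)/2) = 0.9563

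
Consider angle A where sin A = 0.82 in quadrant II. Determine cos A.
cos A = ±√(1 - sin²A) = -0.5724 (negative in QII)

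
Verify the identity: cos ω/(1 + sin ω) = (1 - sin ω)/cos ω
RHS = (1 - sin ω)(1 + sin ω) / (cos ω(1 + sin ω)) = (1 - sin²ω) / (cos ω(1 + sin ω)) = cos²ω / (cos ω(1 + sin ω)) = cos ω/(1 + sin ω) = LHS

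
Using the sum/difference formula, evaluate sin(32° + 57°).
sin(32° + 57°) = sin 32° cos 57° + cos 32° sin 57° = 0.9998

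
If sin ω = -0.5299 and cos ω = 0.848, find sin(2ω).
sin(2ω) = 2 sin ω cos ω = -0.8987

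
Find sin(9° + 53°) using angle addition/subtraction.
sin(9° + 53°) = sin 9° cos 53° + cos 9° sin 53° = 0.8829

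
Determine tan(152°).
tan(152°) = -0.5317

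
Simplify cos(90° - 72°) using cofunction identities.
cos(90° - 72°) = sin(72°)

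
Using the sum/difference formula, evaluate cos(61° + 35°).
cos(61° + 35°) = cos 61° cos 35° - sin 61° sin 35° = -0.1045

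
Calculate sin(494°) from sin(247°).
sin(494°) = 2 sin 247° cos 247° = 0.7193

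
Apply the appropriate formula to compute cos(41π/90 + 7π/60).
cos(41π/90 + 7π/60) = cos 41π/90 cos 7π/60 - sin 41π/90 sin 7π/60 = -0.225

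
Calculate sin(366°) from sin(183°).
sin(366°) = 2 sin 183° cos 183° = 0.1045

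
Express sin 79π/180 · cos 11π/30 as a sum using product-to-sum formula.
sin 79π/180 cos 11π/30 = (1/2)[sin(79π/180+11π/30) + sin(79π/180-11π/30)]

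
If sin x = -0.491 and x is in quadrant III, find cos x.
cos x = -0.8712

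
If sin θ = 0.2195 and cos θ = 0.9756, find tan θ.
tan θ = sin θ / cos θ = 0.225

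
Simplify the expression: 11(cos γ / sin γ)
11(cos γ / sin γ) = 11(cot γ) (using Quotient identity)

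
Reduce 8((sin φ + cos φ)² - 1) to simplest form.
8((sin φ + cos φ)² - 1) = 8(sin(2φ)) (using Pythagorean + double angle)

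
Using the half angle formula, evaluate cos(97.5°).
cos(97.5°) = -√((1 + cos 195°)/2) = -0.1305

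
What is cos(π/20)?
cos(π/20) = 0.9877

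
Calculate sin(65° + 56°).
sin(65° + 56°) = sin 65° cos 56° + cos 65° sin 56° = 0.8572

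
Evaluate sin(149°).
sin(149°) = 0.515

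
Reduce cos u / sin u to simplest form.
cos u / sin u = cot u (using Quotient identity)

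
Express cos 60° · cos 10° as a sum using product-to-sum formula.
cos 60° cos 10° = (1/2)[cos(60°-10°) + cos(60°+10°)]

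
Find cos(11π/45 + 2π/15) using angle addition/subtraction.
cos(11π/45 + 2π/15) = cos 11π/45 cos 2π/15 - sin 11π/45 sin 2π/15 = 0.3746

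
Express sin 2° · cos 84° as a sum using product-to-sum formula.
sin 2° cos 84° = (1/2)[sin(2°+84°) + sin(2°-84°)]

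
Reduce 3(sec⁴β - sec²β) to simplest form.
3(sec⁴β - sec²β) = 3(tan⁴β + tan²β) (using Pythagorean)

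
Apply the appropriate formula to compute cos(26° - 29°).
cos(26° - 29°) = cos 26° cos 29° + sin 26° sin 29° = 0.9986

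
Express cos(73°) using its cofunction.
cos(73°) = sin(90° - 73°) = sin(17°)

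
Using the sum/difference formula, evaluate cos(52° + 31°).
cos(52° + 31°) = cos 52° cos 31° - sin 52° sin 31° = 0.1219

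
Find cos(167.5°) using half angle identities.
cos(167.5°) = -√((1 + cos 335°)/2) = -0.9763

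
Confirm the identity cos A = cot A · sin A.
RHS = (cos A/sin A) · sin A = cos A = LHS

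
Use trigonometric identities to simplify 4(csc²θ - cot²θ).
4(csc²θ - cot²θ) = 4 (using Pythagorean identity)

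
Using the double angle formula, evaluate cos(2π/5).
cos(2π/5) = 2cos²π/5 - 1 = 0.309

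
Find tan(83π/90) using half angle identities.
tan(83π/90) = sin 83π/45 / (1 + cos 83π/45) = -0.2493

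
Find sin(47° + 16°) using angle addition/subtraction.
sin(47° + 16°) = sin 47° cos 16° + cos 47° sin 16° = 0.891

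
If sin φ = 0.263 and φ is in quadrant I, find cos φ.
cos φ = 0.9648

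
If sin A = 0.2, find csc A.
csc A = 1/sin A = 5.0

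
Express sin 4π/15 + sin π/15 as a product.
sin 4π/15 + sin π/15 = 2 sin(π/6) cos(π/10)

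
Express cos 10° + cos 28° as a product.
cos 10° + cos 28° = 2 cos(19°) cos(-9°)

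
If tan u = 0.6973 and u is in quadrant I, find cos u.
cos u = 0.8203 (using tan²u + 1 = sec²u)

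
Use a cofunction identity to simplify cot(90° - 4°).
cot(90° - 4°) = tan(4°)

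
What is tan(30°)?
tan(30°) = √3/3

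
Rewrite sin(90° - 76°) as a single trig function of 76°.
sin(90° - 76°) = cos(76°)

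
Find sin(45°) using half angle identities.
sin(45°) = √((1 - cos 90°)/2) = √2/2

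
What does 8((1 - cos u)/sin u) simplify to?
8((1 - cos u)/sin u) = 8(tan(u/2)) (using Half angle)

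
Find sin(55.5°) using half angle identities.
sin(55.5°) = √((1 - cos 111°)/2) = 0.8241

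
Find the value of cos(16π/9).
cos(16π/9) = 0.766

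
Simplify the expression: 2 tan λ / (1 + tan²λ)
2 tan λ / (1 + tan²λ) = sin(2λ) (using Double angle)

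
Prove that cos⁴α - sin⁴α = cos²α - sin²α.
LHS = (cos²α - sin²α)(cos²α + sin²α) = (cos²α - sin²α) · 1 = cos²α - sin²α = RHS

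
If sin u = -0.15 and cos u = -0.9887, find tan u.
tan u = sin u / cos u = 0.1517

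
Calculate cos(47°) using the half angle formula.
cos(47°) = √((1 + cos 94°)/2) = 0.682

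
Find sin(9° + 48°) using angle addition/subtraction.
sin(9° + 48°) = sin 9° cos 48° + cos 9° sin 48° = 0.8387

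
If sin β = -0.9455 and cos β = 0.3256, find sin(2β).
sin(2β) = 2 sin β cos β = -0.6157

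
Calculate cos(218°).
cos(218°) = -0.788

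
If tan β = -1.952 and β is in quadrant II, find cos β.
cos β = -0.4559 (using tan²β + 1 = sec²β)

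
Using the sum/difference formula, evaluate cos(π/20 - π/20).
cos(π/20 - π/20) = cos π/20 cos π/20 + sin π/20 sin π/20 = 1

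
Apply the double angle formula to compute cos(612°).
cos(612°) = cos²306° - sin²306° = -0.309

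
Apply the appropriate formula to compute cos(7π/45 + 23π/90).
cos(7π/45 + 23π/90) = cos 7π/45 cos 23π/90 - sin 7π/45 sin 23π/90 = 0.2756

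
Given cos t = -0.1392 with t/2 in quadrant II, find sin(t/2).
sin(t/2) = ±√((1 - cos t)/2); positive since t/2 ∈ QII, so sin(t/2) = 0.7547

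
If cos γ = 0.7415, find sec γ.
sec γ = 1/cos γ = 1.349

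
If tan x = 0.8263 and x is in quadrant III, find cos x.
cos x = -0.7709 (using tan²x + 1 = sec²x)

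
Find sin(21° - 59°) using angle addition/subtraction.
sin(21° - 59°) = sin 21° cos 59° - cos 21° sin 59° = -0.6157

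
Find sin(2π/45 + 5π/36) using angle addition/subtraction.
sin(2π/45 + 5π/36) = sin 2π/45 cos 5π/36 + cos 2π/45 sin 5π/36 = 0.5446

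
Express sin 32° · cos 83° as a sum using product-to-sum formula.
sin 32° cos 83° = (1/2)[sin(32°+83°) + sin(32°-83°)]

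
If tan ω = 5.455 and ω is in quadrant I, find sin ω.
sin ω = 0.9836 (using tan²ω + 1 = sec²ω)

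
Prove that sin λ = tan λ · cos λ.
RHS = (sin λ/cos λ) · cos λ = sin λ = LHS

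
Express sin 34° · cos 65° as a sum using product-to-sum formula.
sin 34° cos 65° = (1/2)[sin(34°+65°) + sin(34°-65°)]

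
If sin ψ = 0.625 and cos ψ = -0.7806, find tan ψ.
tan ψ = sin ψ / cos ψ = -0.8007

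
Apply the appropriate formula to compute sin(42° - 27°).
sin(42° - 27°) = sin 42° cos 27° - cos 42° sin 27° = (√6-√2)/4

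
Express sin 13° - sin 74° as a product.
sin 13° - sin 74° = 2 cos(43.5°) sin(-30.5°)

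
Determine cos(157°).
cos(157°) = -0.9205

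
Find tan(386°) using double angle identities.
tan(386°) = 2 tan 193° / (1 - tan²193°) = 0.4877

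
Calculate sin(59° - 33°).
sin(59° - 33°) = sin 59° cos 33° - cos 59° sin 33° = 0.4384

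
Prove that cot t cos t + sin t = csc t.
LHS = cos²t/sin t + sin t = (cos²t + sin²t)/sin t = 1/sin t = csc t = RHS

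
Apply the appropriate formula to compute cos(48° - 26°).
cos(48° - 26°) = cos 48° cos 26° + sin 48° sin 26° = 0.9272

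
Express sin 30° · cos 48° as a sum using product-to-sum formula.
sin 30° cos 48° = (1/2)[sin(30°+48°) + sin(30°-48°)]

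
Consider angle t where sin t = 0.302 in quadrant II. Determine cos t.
cos t = ±√(1 - sin²t) = -0.9533 (negative in QII)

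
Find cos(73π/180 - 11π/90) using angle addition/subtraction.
cos(73π/180 - 11π/90) = cos 73π/180 cos 11π/90 + sin 73π/180 sin 11π/90 = 0.6293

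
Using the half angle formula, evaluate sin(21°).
sin(21°) = √((1 - cos 42°)/2) = 0.3584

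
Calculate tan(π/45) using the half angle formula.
tan(π/45) = sin 2π/45 / (1 + cos 2π/45) = 0.06993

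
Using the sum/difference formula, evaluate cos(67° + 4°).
cos(67° + 4°) = cos 67° cos 4° - sin 67° sin 4° = 0.3256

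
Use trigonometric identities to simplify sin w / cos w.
sin w / cos w = tan w (using Quotient identity)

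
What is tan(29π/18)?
tan(29π/18) = -2.747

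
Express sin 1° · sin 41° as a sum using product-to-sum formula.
sin 1° sin 41° = (1/2)[cos(1°-41°) - cos(1°+41°)]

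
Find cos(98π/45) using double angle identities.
cos(98π/45) = cos²49π/45 - sin²49π/45 = 0.848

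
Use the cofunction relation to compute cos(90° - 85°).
cos(90° - 85°) = sin(85°) = 0.9962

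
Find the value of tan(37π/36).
tan(37π/36) = 0.08749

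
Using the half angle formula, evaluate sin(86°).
sin(86°) = √((1 - cos 172°)/2) = 0.9976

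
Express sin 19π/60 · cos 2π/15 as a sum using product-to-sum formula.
sin 19π/60 cos 2π/15 = (1/2)[sin(19π/60+2π/15) + sin(19π/60-2π/15)]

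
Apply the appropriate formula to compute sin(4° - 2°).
sin(4° - 2°) = sin 4° cos 2° - cos 4° sin 2° = 0.0349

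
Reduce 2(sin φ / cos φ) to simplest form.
2(sin φ / cos φ) = 2(tan φ) (using Quotient identity)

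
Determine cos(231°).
cos(231°) = -0.6293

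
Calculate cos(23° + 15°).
cos(23° + 15°) = cos 23° cos 15° - sin 23° sin 15° = 0.788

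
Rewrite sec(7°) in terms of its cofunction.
sec(7°) = csc(90° - 7°) = csc(83°)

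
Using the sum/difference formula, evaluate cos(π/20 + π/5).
cos(π/20 + π/5) = cos π/20 cos π/5 - sin π/20 sin π/5 = √2/2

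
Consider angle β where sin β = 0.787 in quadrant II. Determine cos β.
cos β = ±√(1 - sin²β) = -0.617 (negative in QII)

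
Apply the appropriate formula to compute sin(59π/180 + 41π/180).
sin(59π/180 + 41π/180) = sin 59π/180 cos 41π/180 + cos 59π/180 sin 41π/180 = 0.9848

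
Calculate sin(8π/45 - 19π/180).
sin(8π/45 - 19π/180) = sin 8π/45 cos 19π/180 - cos 8π/45 sin 19π/180 = 0.225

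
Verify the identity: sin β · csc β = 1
LHS = sin β · (1/sin β) = 1 = RHS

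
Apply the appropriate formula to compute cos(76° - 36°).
cos(76° - 36°) = cos 76° cos 36° + sin 76° sin 36° = 0.766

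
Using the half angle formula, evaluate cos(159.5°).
cos(159.5°) = -√((1 + cos 319°)/2) = -0.9367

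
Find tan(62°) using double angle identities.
tan(62°) = 2 tan 31° / (1 - tan²31°) = 1.881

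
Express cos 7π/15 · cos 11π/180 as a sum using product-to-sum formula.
cos 7π/15 cos 11π/180 = (1/2)[cos(7π/15-11π/180) + cos(7π/15+11π/180)]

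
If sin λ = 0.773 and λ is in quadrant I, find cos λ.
cos λ = 0.6344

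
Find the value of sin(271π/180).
sin(271π/180) = -0.9998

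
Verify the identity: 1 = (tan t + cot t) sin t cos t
RHS = (sin t/cos t + cos t/sin t) sin t cos t = ((sin²t + cos²t)/(sin t cos t)) · sin t cos t = sin²t + cos²t = 1 = LHS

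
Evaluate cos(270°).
cos(270°) = 0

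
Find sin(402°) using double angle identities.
sin(402°) = 2 sin 201° cos 201° = 0.6691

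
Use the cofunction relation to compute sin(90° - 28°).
sin(90° - 28°) = cos(28°) = 0.8829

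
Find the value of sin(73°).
sin(73°) = 0.9563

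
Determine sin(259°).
sin(259°) = -0.9816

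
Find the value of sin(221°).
sin(221°) = -0.6561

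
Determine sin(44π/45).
sin(44π/45) = 0.06976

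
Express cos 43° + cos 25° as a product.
cos 43° + cos 25° = 2 cos(34°) cos(9°)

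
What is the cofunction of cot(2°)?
cot(2°) = tan(90° - 2°) = tan(88°)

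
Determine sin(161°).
sin(161°) = 0.3256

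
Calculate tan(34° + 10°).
tan(34° + 10°) = (tan 34° + tan 10°)/(1 - tan 34° tan 10°) = 0.9657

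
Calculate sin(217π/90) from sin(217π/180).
sin(217π/90) = 2 sin 217π/180 cos 217π/180 = 0.9613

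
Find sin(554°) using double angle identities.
sin(554°) = 2 sin 277° cos 277° = -0.2419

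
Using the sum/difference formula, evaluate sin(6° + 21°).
sin(6° + 21°) = sin 6° cos 21° + cos 6° sin 21° = 0.454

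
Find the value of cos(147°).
cos(147°) = -0.8387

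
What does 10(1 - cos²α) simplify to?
10(1 - cos²α) = 10(sin²α) (using Pythagorean identity)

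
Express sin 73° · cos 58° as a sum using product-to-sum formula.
sin 73° cos 58° = (1/2)[sin(73°+58°) + sin(73°-58°)]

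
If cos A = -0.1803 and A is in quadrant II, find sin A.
sin A = 0.9836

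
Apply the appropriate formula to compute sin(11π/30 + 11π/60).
sin(11π/30 + 11π/60) = sin 11π/30 cos 11π/60 + cos 11π/30 sin 11π/60 = 0.9877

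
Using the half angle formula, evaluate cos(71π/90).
cos(71π/90) = -√((1 + cos 71π/45)/2) = -0.788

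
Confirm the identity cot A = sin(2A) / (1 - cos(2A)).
RHS = 2 sin A cos A / (2sin²A) = cos A/sin A = cot A = LHS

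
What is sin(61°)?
sin(61°) = 0.8746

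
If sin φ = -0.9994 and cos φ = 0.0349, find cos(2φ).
cos(2φ) = cos²φ - sin²φ = -0.9976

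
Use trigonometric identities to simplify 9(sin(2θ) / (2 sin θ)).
9(sin(2θ) / (2 sin θ)) = 9(cos θ) (using Double angle)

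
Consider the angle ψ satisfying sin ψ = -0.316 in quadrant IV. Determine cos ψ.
cos ψ = √(1 - sin²ψ) = 0.9488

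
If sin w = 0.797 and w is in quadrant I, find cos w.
cos w = 0.604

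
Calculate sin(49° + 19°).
sin(49° + 19°) = sin 49° cos 19° + cos 49° sin 19° = 0.9272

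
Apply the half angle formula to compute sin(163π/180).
sin(163π/180) = √((1 - cos 163π/90)/2) = 0.2924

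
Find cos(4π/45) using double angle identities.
cos(4π/45) = cos²2π/45 - sin²2π/45 = 0.9613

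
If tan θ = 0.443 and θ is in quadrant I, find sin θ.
sin θ = 0.405 (using tan²θ + 1 = sec²θ)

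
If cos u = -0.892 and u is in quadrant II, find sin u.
sin u = 0.452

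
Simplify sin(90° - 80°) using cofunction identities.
sin(90° - 80°) = cos(80°)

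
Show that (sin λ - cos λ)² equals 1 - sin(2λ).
LHS = sin²λ - 2 sin λ cos λ + cos²λ = (sin²λ + cos²λ) - 2 sin λ cos λ = 1 - sin(2λ) = RHS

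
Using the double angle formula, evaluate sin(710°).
sin(710°) = 2 sin 355° cos 355° = -0.1736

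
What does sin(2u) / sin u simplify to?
sin(2u) / sin u = 2 cos u (using Double angle)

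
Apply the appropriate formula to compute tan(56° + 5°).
tan(56° + 5°) = (tan 56° + tan 5°)/(1 - tan 56° tan 5°) = 1.804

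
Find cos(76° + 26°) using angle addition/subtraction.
cos(76° + 26°) = cos 76° cos 26° - sin 76° sin 26° = -0.2079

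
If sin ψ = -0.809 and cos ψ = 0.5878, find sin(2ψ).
sin(2ψ) = 2 sin ψ cos ψ = -0.9511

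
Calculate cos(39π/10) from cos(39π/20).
cos(39π/10) = cos²39π/20 - sin²39π/20 = 0.9511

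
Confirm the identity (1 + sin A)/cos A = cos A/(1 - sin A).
LHS = (1 + sin A)(1 - sin A) / (cos A(1 - sin A)) = (1 - sin²A) / (cos A(1 - sin A)) = cos²A / (cos A(1 - sin A)) = cos A/(1 - sin A) = RHS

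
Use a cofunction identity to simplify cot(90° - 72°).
cot(90° - 72°) = tan(72°)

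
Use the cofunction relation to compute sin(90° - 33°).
sin(90° - 33°) = cos(33°) = 0.8387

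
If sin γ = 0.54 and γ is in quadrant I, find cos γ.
cos γ = 0.8417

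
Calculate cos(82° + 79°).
cos(82° + 79°) = cos 82° cos 79° - sin 82° sin 79° = -0.9455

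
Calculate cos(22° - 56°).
cos(22° - 56°) = cos 22° cos 56° + sin 22° sin 56° = 0.829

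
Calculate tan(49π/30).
tan(49π/30) = -2.246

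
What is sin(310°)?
sin(310°) = -0.766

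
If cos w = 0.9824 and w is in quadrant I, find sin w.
sin w = 0.1868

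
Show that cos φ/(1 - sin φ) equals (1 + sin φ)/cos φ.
RHS = (1 + sin φ)(1 - sin φ) / (cos φ(1 - sin φ)) = (1 - sin²φ) / (cos φ(1 - sin φ)) = cos²φ / (cos φ(1 - sin φ)) = cos φ/(1 - sin φ) = LHS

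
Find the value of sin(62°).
sin(62°) = 0.8829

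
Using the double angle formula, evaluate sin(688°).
sin(688°) = 2 sin 344° cos 344° = -0.5299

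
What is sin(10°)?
sin(10°) = 0.1736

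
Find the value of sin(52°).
sin(52°) = 0.788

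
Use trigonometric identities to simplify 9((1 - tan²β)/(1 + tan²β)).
9((1 - tan²β)/(1 + tan²β)) = 9(cos(2β)) (using Double angle)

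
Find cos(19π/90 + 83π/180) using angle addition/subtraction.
cos(19π/90 + 83π/180) = cos 19π/90 cos 83π/180 - sin 19π/90 sin 83π/180 = -0.515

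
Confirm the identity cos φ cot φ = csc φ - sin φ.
RHS = 1/sin φ - sin φ = (1 - sin²φ)/sin φ = cos²φ/sin φ = cos φ · (cos φ/sin φ) = cos φ cot φ = LHS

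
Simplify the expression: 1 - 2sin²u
1 - 2sin²u = cos(2u) (using Double angle)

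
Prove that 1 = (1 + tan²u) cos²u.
RHS = sec²u · cos²u = (1/cos²u) · cos²u = 1 = LHS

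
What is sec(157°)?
sec(157°) = -1.086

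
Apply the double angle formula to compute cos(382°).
cos(382°) = cos²191° - sin²191° = 0.9272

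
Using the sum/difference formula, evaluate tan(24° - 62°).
tan(24° - 62°) = (tan 24° - tan 62°)/(1 + tan 24° tan 62°) = -0.7813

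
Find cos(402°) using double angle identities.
cos(402°) = 1 - 2sin²201° = 0.7431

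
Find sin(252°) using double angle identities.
sin(252°) = 2 sin 126° cos 126° = -0.9511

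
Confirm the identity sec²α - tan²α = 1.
LHS = 1/cos²α - sin²α/cos²α = (1 - sin²α)/cos²α = cos²α/cos²α = 1 = RHS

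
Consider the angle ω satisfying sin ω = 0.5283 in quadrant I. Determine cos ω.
cos ω = √(1 - sin²ω) = 0.8491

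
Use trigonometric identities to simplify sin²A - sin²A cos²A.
sin²A - sin²A cos²A = sin⁴A (using Factoring)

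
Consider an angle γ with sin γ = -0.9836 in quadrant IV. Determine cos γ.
cos γ = √(1 - sin²γ) = 0.1804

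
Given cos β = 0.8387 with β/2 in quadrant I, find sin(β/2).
sin(β/2) = ±√((1 - cos β)/2); positive since β/2 ∈ QI, so sin(β/2) = 0.284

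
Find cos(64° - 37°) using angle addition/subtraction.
cos(64° - 37°) = cos 64° cos 37° + sin 64° sin 37° = 0.891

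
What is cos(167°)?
cos(167°) = -0.9744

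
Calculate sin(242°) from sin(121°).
sin(242°) = 2 sin 121° cos 121° = -0.8829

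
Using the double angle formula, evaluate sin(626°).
sin(626°) = 2 sin 313° cos 313° = -0.9976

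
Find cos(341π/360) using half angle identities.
cos(341π/360) = -√((1 + cos 341π/180)/2) = -0.9863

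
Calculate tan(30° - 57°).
tan(30° - 57°) = (tan 30° - tan 57°)/(1 + tan 30° tan 57°) = -0.5095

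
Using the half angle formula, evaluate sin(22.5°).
sin(22.5°) = √((1 - cos 45°)/2) = √(2-√2)/2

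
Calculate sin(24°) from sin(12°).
sin(24°) = 2 sin 12° cos 12° = 0.4067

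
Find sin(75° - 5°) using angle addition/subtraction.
sin(75° - 5°) = sin 75° cos 5° - cos 75° sin 5° = 0.9397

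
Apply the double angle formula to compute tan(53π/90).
tan(53π/90) = 2 tan 53π/180 / (1 - tan²53π/180) = -3.487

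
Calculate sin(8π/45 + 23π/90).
sin(8π/45 + 23π/90) = sin 8π/45 cos 23π/90 + cos 8π/45 sin 23π/90 = 0.9781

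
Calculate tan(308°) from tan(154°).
tan(308°) = 2 tan 154° / (1 - tan²154°) = -1.28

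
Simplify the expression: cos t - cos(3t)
cos t - cos(3t) = 2 sin(2t) sin t (using Sum-to-product)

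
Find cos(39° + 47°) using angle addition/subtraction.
cos(39° + 47°) = cos 39° cos 47° - sin 39° sin 47° = 0.06976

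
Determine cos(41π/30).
cos(41π/30) = -0.4067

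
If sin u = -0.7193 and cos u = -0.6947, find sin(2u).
sin(2u) = 2 sin u cos u = 0.9994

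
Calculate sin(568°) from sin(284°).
sin(568°) = 2 sin 284° cos 284° = -0.4695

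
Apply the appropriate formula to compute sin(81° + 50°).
sin(81° + 50°) = sin 81° cos 50° + cos 81° sin 50° = 0.7547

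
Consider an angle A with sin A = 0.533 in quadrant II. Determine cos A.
cos A = ±√(1 - sin²A) = -0.8461 (negative in QII)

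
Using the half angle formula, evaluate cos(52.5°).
cos(52.5°) = √((1 + cos 105°)/2) = 0.6088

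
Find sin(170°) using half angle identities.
sin(170°) = √((1 - cos 340°)/2) = 0.1736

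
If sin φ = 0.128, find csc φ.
csc φ = 1/sin φ = 7.812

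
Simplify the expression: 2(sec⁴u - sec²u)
2(sec⁴u - sec²u) = 2(tan⁴u + tan²u) (using Pythagorean)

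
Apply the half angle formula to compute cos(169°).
cos(169°) = -√((1 + cos 338°)/2) = -0.9816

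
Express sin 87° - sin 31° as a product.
sin 87° - sin 31° = 2 cos(59°) sin(28°)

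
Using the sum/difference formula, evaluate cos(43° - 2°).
cos(43° - 2°) = cos 43° cos 2° + sin 43° sin 2° = 0.7547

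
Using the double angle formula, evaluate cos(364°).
cos(364°) = cos²182° - sin²182° = 0.9976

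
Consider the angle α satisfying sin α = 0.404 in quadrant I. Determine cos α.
cos α = √(1 - sin²α) = 0.9148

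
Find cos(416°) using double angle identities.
cos(416°) = 1 - 2sin²208° = 0.5592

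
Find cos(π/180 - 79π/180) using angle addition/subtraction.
cos(π/180 - 79π/180) = cos π/180 cos 79π/180 + sin π/180 sin 79π/180 = 0.2079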